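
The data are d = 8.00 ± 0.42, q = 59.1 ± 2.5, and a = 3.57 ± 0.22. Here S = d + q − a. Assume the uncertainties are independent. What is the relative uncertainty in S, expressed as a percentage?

S is a linear combination, so absolute uncertainties add in quadrature:
  (δd)² = 0.176;  (δq)² = 6.25;  (δa)² = 0.0484
δS = √(6.47) = 2.54
S = 63.5, so δS/S = 2.54/63.5 = 0.0401.

4.01%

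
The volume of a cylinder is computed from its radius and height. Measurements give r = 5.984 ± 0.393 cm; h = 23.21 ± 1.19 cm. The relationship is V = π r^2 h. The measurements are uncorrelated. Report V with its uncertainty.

V is a product of powers, so relative uncertainties combine in quadrature:
  (2·δr/r)² = (2×0.0657)² = 0.0173;  (1·δh/h)² = (1×0.0513)² = 0.00263
δV/V = √(0.0199) = 0.141
V = 2611 cm^3, so δV = 0.141 × 2611 = 368 cm^3.

2611 ± 368 cm^3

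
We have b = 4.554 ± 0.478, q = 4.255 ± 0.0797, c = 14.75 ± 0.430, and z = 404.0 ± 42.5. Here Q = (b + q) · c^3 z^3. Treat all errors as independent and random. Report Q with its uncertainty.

Let u = b + q = 8.809. δu = √(δb² + δq²) = √(0.228 + 0.00635) = 0.485, so δu/u = 0.0550.
Q is then a monomial in u, c, z:
δQ/Q = √((δu/u)² + (3·δc/c)² + (3·δz/z)²) = √(0.00303 + 0.00765 + 0.0996) = 0.332
Q = 1.864e+12, so δQ = 0.332 × 1.864e+12 = 6.19e+11.

(1.864 ± 0.619) × 10^12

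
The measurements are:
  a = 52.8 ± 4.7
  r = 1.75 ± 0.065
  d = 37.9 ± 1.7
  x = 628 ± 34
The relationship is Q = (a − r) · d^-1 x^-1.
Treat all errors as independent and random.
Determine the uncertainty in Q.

0.000248

Let u = a − r = 51.0. δu = √(δa² + δr²) = √(22.1 + 0.00423) = 4.70, so δu/u = 0.0921.
Q is then a monomial in u, d, x:
δQ/Q = √((δu/u)² + (-1·δd/d)² + (-1·δx/x)²) = √(0.00848 + 0.00201 + 0.00293) = 0.116
Q = 0.00214, so δQ = 0.116 × 0.00214 = 0.000248.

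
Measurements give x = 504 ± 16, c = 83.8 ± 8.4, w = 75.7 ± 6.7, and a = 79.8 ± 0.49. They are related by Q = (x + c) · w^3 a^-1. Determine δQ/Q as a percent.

Let u = x + c = 588. δu = √(δx² + δc²) = √(256 + 70.6) = 18.1, so δu/u = 0.0307.
Q is then a monomial in u, w, a:
δQ/Q = √((δu/u)² + (3·δw/w)² + (-1·δa/a)²) = √(0.000945 + 0.0705 + 3.77e-05) = 0.267

26.7%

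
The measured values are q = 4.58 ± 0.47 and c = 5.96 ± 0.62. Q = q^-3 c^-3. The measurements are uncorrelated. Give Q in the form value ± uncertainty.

(4.92 ± 2.16) × 10^-5

Q is a product of powers, so relative uncertainties combine in quadrature:
  (-3·δq/q)² = (-3×0.103)² = 0.0948;  (-3·δc/c)² = (-3×0.104)² = 0.0974
δQ/Q = √(0.192) = 0.438
Q = 4.92e-05, so δQ = 0.438 × 4.92e-05 = 2.16e-05.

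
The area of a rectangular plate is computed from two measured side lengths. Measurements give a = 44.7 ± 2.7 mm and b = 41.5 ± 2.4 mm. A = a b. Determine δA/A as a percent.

8.36%

A is a product of powers, so relative uncertainties combine in quadrature:
  (1·δa/a)² = (1×0.0604)² = 0.00365;  (1·δb/b)² = (1×0.0578)² = 0.00334
δA/A = √(0.00699) = 0.0836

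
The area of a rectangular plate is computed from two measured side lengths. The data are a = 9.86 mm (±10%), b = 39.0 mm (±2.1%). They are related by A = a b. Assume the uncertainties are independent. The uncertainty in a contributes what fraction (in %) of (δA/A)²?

(δA/A)² = (1·δa/a)² + (1·δb/b)²
  a term: (1×0.100)² = 0.0100
  b term: (1×0.0210)² = 0.000441
Total = 0.0104. Share from a = 0.0100/0.0104 = 0.958.

95.8%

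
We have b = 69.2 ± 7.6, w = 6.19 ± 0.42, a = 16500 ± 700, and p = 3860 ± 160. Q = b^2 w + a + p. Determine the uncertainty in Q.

6850

Let h = b^2·w = 29600. δh/h = √((2·δb/b)² + (1·δw/w)²) = √(0.0482 + 0.00460) = 0.230, so δh = 6810.
Q = h + a + p: δQ = √(δh² + δa² + δp²) = √(4.64e+07 + 4.9e+05 + 25600) = 6850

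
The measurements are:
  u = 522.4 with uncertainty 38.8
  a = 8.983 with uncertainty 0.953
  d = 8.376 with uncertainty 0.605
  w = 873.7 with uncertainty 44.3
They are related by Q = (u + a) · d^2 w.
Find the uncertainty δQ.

Let h = u + a = 531.4. δh = √(δu² + δa²) = √(1510 + 0.908) = 38.8, so δh/h = 0.0730.
Q is then a monomial in h, d, w:
δQ/Q = √((δh/h)² + (2·δd/d)² + (1·δw/w)²) = √(0.00533 + 0.0209 + 0.00257) = 0.170
Q = 3.257e+07, so δQ = 0.170 × 3.257e+07 = 5.53e+06.

5.53e+06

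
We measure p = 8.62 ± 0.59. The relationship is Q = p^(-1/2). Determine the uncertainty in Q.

0.0117

Q is a product of powers, so relative uncertainties combine in quadrature:
  (−½·δp/p)² = (-0.5×0.0684)² = 0.00117
δQ/Q = √(0.00117) = 0.0342
Q = 0.341, so δQ = 0.0342 × 0.341 = 0.0117.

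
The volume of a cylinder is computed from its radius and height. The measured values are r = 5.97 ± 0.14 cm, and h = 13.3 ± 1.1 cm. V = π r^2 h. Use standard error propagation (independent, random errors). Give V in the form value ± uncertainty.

Products/powers → add relative errors in quadrature, weighted by exponent:
  (2·δr/r)² = (2×0.0235)² = 0.00220;  (1·δh/h)² = (1×0.0827)² = 0.00684
δV/V = √(0.00904) = 0.0951
V = 1490 cm^3, so δV = 0.0951 × 1490 = 142 cm^3.

1490 ± 142 cm^3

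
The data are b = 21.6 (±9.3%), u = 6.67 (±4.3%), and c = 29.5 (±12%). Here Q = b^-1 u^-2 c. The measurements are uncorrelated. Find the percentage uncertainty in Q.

17.4%

For a monomial Q ∝ b^-1, u^-2, c, fractional errors add in quadrature:
  (-1·δb/b)² = (-1×0.0930)² = 0.00865;  (-2·δu/u)² = (-2×0.0430)² = 0.00740;  (1·δc/c)² = (1×0.120)² = 0.0144
δQ/Q = √(0.0304) = 0.174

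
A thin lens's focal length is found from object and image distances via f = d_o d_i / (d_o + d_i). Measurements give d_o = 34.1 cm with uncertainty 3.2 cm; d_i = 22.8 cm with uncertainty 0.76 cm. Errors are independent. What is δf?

∂f/∂d_o = (d_i/(d_o+d_i))² = 0.161;  ∂f/∂d_i = (d_o/(d_o+d_i))² = 0.359
δf = √((∂f/∂d_o · δd_o)² + (∂f/∂d_i · δd_i)²) = √(0.264 + 0.0745) = 0.582 cm

0.582 cm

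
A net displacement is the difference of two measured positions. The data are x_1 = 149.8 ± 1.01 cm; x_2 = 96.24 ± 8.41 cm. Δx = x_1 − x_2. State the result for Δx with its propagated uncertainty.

53.56 ± 8.47 cm

Each term contributes (cᵢ δxᵢ)² to (δΔx)²:
  (δx_1)² = 1.02;  (δx_2)² = 70.7
δΔx = √(71.7) = 8.47 cm
Δx = 53.56 cm.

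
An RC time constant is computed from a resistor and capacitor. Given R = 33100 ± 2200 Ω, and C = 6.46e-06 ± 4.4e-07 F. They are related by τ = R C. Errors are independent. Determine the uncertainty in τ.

Relative error in a monomial: (δτ/τ)² = Σ (nᵢ · δxᵢ/xᵢ)².
  (1·δR/R)² = (1×0.0665)² = 0.00442;  (1·δC/C)² = (1×0.0681)² = 0.00464
δτ/τ = √(0.00906) = 0.0952
τ = 0.214 s, so δτ = 0.0952 × 0.214 = 0.0203 s.

0.0203 s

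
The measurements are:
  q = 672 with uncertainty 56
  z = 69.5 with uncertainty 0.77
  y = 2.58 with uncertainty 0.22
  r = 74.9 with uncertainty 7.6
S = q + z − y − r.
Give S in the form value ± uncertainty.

Absolute uncertainties add in quadrature for a linear combination:
  (δq)² = 3140;  (δz)² = 0.593;  (δy)² = 0.0484;  (δr)² = 57.8
δS = √(3190) = 56.5
S = 664.

664 ± 56.5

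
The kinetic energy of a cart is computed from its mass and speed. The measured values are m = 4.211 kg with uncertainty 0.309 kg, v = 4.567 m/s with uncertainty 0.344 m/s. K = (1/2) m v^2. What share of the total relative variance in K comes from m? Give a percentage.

(δK/K)² = (1·δm/m)² + (2·δv/v)²
  m term: (1×0.0734)² = 0.00538
  v term: (2×0.0753)² = 0.0227
Total = 0.0281. Share from m = 0.00538/0.0281 = 0.192.

19.2%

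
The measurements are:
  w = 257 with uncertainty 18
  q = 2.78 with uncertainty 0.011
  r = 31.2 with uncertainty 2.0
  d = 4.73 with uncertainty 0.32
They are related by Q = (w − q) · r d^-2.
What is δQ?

58.7

Let u = w − q = 254. δu = √(δw² + δq²) = √(324 + 0.000121) = 18.0, so δu/u = 0.0708.
Q is then a monomial in u, r, d:
δQ/Q = √((δu/u)² + (1·δr/r)² + (-2·δd/d)²) = √(0.00501 + 0.00411 + 0.0183) = 0.166
Q = 355, so δQ = 0.166 × 355 = 58.7.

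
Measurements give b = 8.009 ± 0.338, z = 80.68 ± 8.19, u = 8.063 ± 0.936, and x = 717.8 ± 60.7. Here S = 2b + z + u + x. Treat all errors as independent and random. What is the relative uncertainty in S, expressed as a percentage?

7.45%

S is a linear combination, so absolute uncertainties add in quadrature:
  (2·δb)² = 0.457;  (δz)² = 67.1;  (δu)² = 0.876;  (δx)² = 3680
δS = √(3750) = 61.3
S = 822.6, so δS/S = 61.3/822.6 = 0.0745.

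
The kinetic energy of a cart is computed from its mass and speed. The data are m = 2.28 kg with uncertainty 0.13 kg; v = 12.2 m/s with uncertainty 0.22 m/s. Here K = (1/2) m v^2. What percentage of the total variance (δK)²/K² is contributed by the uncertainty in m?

(δK/K)² = (1·δm/m)² + (2·δv/v)²
  m term: (1×0.0570)² = 0.00325
  v term: (2×0.0180)² = 0.00130
Total = 0.00455. Share from m = 0.00325/0.00455 = 0.714.

71.4%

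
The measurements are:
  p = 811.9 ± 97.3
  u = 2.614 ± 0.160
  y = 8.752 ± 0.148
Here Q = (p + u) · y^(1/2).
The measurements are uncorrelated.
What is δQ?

Let w = p + u = 814.5. δw = √(δp² + δu²) = √(9470 + 0.0256) = 97.3, so δw/w = 0.119.
Q is then a monomial in w, y:
δQ/Q = √((δw/w)² + (½·δy/y)²) = √(0.0143 + 7.15e-05) = 0.120
Q = 2410, so δQ = 0.120 × 2410 = 289.

289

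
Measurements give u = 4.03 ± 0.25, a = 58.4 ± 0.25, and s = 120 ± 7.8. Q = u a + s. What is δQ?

Let p = u·a = 235. δp/p = √((1·δu/u)² + (1·δa/a)²) = √(0.00385 + 1.83e-05) = 0.0622, so δp = 14.6.
Q = p + s: δQ = √(δp² + δs²) = √(214 + 60.8) = 16.6

16.6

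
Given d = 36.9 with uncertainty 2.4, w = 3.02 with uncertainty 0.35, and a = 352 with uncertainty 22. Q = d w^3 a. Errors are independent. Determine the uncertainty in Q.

Each factor contributes (exponent × relative error)² to (δQ/Q)²:
  (1·δd/d)² = (1×0.0650)² = 0.00423;  (3·δw/w)² = (3×0.116)² = 0.121;  (1·δa/a)² = (1×0.0625)² = 0.00391
δQ/Q = √(0.129) = 0.359
Q = 3.58e+05, so δQ = 0.359 × 3.58e+05 = 1.29e+05.

1.29e+05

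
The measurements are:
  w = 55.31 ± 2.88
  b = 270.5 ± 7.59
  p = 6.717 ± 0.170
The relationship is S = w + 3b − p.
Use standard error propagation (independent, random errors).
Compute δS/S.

0.0267

Sums and differences: (δS)² = Σ (cᵢ δxᵢ)².
  (δw)² = 8.29;  (3·δb)² = 518;  (δp)² = 0.0289
δS = √(527) = 23.0
S = 860.1, so δS/S = 23.0/860.1 = 0.0267.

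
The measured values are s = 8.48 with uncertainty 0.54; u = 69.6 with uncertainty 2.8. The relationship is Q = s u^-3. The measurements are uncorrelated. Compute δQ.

3.43e-06

Relative error in a monomial: (δQ/Q)² = Σ (nᵢ · δxᵢ/xᵢ)².
  (1·δs/s)² = (1×0.0637)² = 0.00406;  (-3·δu/u)² = (-3×0.0402)² = 0.0146
δQ/Q = √(0.0186) = 0.136
Q = 2.52e-05, so δQ = 0.136 × 2.52e-05 = 3.43e-06.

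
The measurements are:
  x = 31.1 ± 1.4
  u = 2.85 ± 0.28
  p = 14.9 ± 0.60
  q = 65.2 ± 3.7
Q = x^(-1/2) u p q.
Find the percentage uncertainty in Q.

12.2%

Relative error in a monomial: (δQ/Q)² = Σ (nᵢ · δxᵢ/xᵢ)².
  (−½·δx/x)² = (-0.5×0.0450)² = 0.000507;  (1·δu/u)² = (1×0.0982)² = 0.00965;  (1·δp/p)² = (1×0.0403)² = 0.00162;  (1·δq/q)² = (1×0.0567)² = 0.00322
δQ/Q = √(0.0150) = 0.122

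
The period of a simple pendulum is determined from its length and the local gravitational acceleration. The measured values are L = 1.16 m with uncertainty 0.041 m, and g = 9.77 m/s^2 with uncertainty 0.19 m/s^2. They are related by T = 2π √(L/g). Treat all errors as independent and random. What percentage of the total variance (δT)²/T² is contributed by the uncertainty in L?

(δT/T)² = (½·δL/L)² + (−½·δg/g)²
  L term: (0.5×0.0353)² = 0.000312
  g term: (-0.5×0.0194)² = 9.45e-05
Total = 0.000407. Share from L = 0.000312/0.000407 = 0.768.

76.8%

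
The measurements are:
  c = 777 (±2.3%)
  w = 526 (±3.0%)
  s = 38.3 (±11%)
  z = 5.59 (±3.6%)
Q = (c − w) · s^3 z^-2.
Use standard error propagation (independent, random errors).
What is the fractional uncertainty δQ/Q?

Let u = c − w = 251. δu = √(δc² + δw²) = √(319 + 249) = 23.8, so δu/u = 0.0950.
Q is then a monomial in u, s, z:
δQ/Q = √((δu/u)² + (3·δs/s)² + (-2·δz/z)²) = √(0.00902 + 0.109 + 0.00518) = 0.351

0.351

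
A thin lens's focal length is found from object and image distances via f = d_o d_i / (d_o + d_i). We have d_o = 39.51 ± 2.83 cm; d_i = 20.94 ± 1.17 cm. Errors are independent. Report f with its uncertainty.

∂f/∂d_o = (d_i/(d_o+d_i))² = 0.120;  ∂f/∂d_i = (d_o/(d_o+d_i))² = 0.427
δf = √((∂f/∂d_o · δd_o)² + (∂f/∂d_i · δd_i)²) = √(0.115 + 0.250) = 0.604 cm
f = 13.69 cm.

13.69 ± 0.604 cm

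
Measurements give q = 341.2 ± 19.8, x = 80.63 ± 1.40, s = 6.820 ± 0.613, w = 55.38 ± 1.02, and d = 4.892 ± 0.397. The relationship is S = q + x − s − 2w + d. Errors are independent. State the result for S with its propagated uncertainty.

For a sum/difference, combine absolute errors in quadrature:
  (δq)² = 392;  (δx)² = 1.96;  (δs)² = 0.376;  (2·δw)² = 4.16;  (δd)² = 0.158
δS = √(399) = 20.0
S = 309.1.

309.1 ± 20.0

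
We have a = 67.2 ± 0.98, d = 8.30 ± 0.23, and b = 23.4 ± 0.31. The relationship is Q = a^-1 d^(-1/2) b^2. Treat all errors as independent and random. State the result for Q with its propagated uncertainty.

2.83 ± 0.0941

Products/powers → add relative errors in quadrature, weighted by exponent:
  (-1·δa/a)² = (-1×0.0146)² = 0.000213;  (−½·δd/d)² = (-0.5×0.0277)² = 0.000192;  (2·δb/b)² = (2×0.0132)² = 0.000702
δQ/Q = √(0.00111) = 0.0333
Q = 2.83, so δQ = 0.0333 × 2.83 = 0.0941.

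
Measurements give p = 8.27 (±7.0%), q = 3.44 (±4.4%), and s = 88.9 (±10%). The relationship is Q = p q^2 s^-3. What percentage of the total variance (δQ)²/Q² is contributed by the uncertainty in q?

7.54%

(δQ/Q)² = (1·δp/p)² + (2·δq/q)² + (-3·δs/s)²
  p term: (1×0.0700)² = 0.00490
  q term: (2×0.0440)² = 0.00774
  s term: (-3×0.100)² = 0.0900
Total = 0.103. Share from q = 0.00774/0.103 = 0.0754.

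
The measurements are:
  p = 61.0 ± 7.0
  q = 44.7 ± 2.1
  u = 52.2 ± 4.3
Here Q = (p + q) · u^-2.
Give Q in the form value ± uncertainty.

0.0388 ± 0.00693

Let w = p + q = 106. δw = √(δp² + δq²) = √(49.0 + 4.41) = 7.31, so δw/w = 0.0691.
Q is then a monomial in w, u:
δQ/Q = √((δw/w)² + (-2·δu/u)²) = √(0.00478 + 0.0271) = 0.179
Q = 0.0388, so δQ = 0.179 × 0.0388 = 0.00693.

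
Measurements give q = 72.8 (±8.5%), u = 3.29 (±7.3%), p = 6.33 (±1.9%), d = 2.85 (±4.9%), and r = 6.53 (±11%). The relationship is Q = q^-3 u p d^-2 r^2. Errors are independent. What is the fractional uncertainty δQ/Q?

0.359

Each factor contributes (exponent × relative error)² to (δQ/Q)²:
  (-3·δq/q)² = (-3×0.0850)² = 0.0650;  (1·δu/u)² = (1×0.0730)² = 0.00533;  (1·δp/p)² = (1×0.0190)² = 0.000361;  (-2·δd/d)² = (-2×0.0490)² = 0.00960;  (2·δr/r)² = (2×0.110)² = 0.0484
δQ/Q = √(0.129) = 0.359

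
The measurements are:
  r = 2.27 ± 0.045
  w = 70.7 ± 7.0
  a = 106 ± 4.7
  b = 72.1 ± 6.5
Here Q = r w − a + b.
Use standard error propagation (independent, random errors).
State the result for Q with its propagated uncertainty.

127 ± 18.1

Let p = r·w = 160. δp/p = √((1·δr/r)² + (1·δw/w)²) = √(0.000393 + 0.00980) = 0.101, so δp = 16.2.
Q = p − a + b: δQ = √(δp² + δa² + δb²) = √(263 + 22.1 + 42.2) = 18.1
Q = 127.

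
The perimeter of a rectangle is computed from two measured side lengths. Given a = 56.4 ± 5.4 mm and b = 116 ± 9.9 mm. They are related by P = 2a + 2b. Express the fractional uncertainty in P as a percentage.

6.54%

Sums and differences: (δP)² = Σ (cᵢ δxᵢ)².
  (2·δa)² = 117;  (2·δb)² = 392
δP = √(509) = 22.6 mm
P = 345 mm, so δP/P = 22.6/345 = 0.0654.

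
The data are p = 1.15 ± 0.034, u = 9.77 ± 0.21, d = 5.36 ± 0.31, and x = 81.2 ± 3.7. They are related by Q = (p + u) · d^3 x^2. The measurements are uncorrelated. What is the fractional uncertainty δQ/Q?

Let w = p + u = 10.9. δw = √(δp² + δu²) = √(0.00116 + 0.0441) = 0.213, so δw/w = 0.0195.
Q is then a monomial in w, d, x:
δQ/Q = √((δw/w)² + (3·δd/d)² + (2·δx/x)²) = √(0.000380 + 0.0301 + 0.00831) = 0.197

0.197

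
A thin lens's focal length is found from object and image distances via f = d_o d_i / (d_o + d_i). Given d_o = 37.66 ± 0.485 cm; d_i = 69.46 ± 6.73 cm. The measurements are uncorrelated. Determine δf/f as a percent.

3.51%

∂f/∂d_o = (d_i/(d_o+d_i))² = 0.420;  ∂f/∂d_i = (d_o/(d_o+d_i))² = 0.124
δf = √((∂f/∂d_o · δd_o)² + (∂f/∂d_i · δd_i)²) = √(0.0416 + 0.692) = 0.856 cm
f = 24.42 cm, so δf/f = 0.856/24.42 = 0.0351.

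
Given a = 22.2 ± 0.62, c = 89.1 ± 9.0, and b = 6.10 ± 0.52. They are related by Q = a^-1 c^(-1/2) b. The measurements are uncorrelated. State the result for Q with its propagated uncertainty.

0.0291 ± 0.00300

Each factor contributes (exponent × relative error)² to (δQ/Q)²:
  (-1·δa/a)² = (-1×0.0279)² = 0.000780;  (−½·δc/c)² = (-0.5×0.101)² = 0.00255;  (1·δb/b)² = (1×0.0852)² = 0.00727
δQ/Q = √(0.0106) = 0.103
Q = 0.0291, so δQ = 0.103 × 0.0291 = 0.00300.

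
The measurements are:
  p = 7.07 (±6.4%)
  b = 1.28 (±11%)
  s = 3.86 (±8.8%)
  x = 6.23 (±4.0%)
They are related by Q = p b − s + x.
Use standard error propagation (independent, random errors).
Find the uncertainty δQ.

Let w = p·b = 9.05. δw/w = √((1·δp/p)² + (1·δb/b)²) = √(0.00410 + 0.0121) = 0.127, so δw = 1.15.
Q = w − s + x: δQ = √(δw² + δs² + δx²) = √(1.33 + 0.115 + 0.0621) = 1.23

1.23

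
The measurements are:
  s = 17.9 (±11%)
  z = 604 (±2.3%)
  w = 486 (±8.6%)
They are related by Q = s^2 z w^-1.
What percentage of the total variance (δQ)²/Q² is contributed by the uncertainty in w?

13.1%

(δQ/Q)² = (2·δs/s)² + (1·δz/z)² + (-1·δw/w)²
  s term: (2×0.110)² = 0.0484
  z term: (1×0.0230)² = 0.000529
  w term: (-1×0.0860)² = 0.00740
Total = 0.0563. Share from w = 0.00740/0.0563 = 0.131.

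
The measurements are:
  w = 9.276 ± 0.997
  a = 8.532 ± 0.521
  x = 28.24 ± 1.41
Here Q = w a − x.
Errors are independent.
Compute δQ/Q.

0.194

Let p = w·a = 79.14. δp/p = √((1·δw/w)² + (1·δa/a)²) = √(0.0116 + 0.00373) = 0.124, so δp = 9.78.
Q = p − x: δQ = √(δp² + δx²) = √(95.7 + 1.99) = 9.88
Q = 50.90, so δQ/Q = 9.88/50.90 = 0.194.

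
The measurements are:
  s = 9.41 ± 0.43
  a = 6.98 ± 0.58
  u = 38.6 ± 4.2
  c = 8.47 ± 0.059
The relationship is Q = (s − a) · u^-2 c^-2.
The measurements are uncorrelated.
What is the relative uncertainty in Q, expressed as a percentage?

Let w = s − a = 2.43. δw = √(δs² + δa²) = √(0.185 + 0.336) = 0.722, so δw/w = 0.297.
Q is then a monomial in w, u, c:
δQ/Q = √((δw/w)² + (-2·δu/u)² + (-2·δc/c)²) = √(0.0883 + 0.0474 + 0.000194) = 0.369

36.9%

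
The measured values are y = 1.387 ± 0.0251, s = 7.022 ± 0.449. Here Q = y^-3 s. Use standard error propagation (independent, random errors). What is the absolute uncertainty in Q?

0.221

Each factor contributes (exponent × relative error)² to (δQ/Q)²:
  (-3·δy/y)² = (-3×0.0181)² = 0.00295;  (1·δs/s)² = (1×0.0639)² = 0.00409
δQ/Q = √(0.00704) = 0.0839
Q = 2.632, so δQ = 0.0839 × 2.632 = 0.221.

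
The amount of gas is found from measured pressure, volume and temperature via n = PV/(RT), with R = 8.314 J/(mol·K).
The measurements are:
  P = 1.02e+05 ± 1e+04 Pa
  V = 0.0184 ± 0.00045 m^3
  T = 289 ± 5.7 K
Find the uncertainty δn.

0.0804 mol

n is a product of powers, so relative uncertainties combine in quadrature:
  (1·δP/P)² = (1×0.0980)² = 0.00961;  (1·δV/V)² = (1×0.0245)² = 0.000598;  (-1·δT/T)² = (-1×0.0197)² = 0.000389
δn/n = √(0.0106) = 0.103
n = 0.781 mol, so δn = 0.103 × 0.781 = 0.0804 mol.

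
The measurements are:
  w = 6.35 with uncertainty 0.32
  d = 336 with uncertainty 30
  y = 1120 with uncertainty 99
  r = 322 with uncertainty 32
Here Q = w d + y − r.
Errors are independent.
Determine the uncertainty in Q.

Let p = w·d = 2130. δp/p = √((1·δw/w)² + (1·δd/d)²) = √(0.00254 + 0.00797) = 0.103, so δp = 219.
Q = p + y − r: δQ = √(δp² + δy² + δr²) = √(47900 + 9800 + 1020) = 242

242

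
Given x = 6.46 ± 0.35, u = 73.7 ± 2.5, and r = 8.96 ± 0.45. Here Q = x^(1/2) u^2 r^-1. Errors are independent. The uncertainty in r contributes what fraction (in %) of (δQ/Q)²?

(δQ/Q)² = (½·δx/x)² + (2·δu/u)² + (-1·δr/r)²
  x term: (0.5×0.0542)² = 0.000734
  u term: (2×0.0339)² = 0.00460
  r term: (-1×0.0502)² = 0.00252
Total = 0.00786. Share from r = 0.00252/0.00786 = 0.321.

32.1%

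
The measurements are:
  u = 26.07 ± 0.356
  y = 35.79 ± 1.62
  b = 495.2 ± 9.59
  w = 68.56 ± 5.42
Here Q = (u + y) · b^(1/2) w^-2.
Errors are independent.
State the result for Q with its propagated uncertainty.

0.2929 ± 0.0471

Let h = u + y = 61.86. δh = √(δu² + δy²) = √(0.127 + 2.62) = 1.66, so δh/h = 0.0268.
Q is then a monomial in h, b, w:
δQ/Q = √((δh/h)² + (½·δb/b)² + (-2·δw/w)²) = √(0.000719 + 9.38e-05 + 0.0250) = 0.161
Q = 0.2929, so δQ = 0.161 × 0.2929 = 0.0471.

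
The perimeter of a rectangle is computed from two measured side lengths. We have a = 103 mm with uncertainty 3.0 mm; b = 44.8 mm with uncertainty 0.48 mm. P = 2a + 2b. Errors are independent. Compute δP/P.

P is a linear combination, so absolute uncertainties add in quadrature:
  (2·δa)² = 36.0;  (2·δb)² = 0.922
δP = √(36.9) = 6.08 mm
P = 296 mm, so δP/P = 6.08/296 = 0.0206.

0.0206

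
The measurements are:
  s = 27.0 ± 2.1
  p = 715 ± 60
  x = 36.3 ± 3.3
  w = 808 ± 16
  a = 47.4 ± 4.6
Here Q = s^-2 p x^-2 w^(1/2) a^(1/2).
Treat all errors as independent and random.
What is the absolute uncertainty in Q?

Products/powers → add relative errors in quadrature, weighted by exponent:
  (-2·δs/s)² = (-2×0.0778)² = 0.0242;  (1·δp/p)² = (1×0.0839)² = 0.00704;  (-2·δx/x)² = (-2×0.0909)² = 0.0331;  (½·δw/w)² = (0.5×0.0198)² = 9.8e-05;  (½·δa/a)² = (0.5×0.0970)² = 0.00235
δQ/Q = √(0.0667) = 0.258
Q = 0.146, so δQ = 0.258 × 0.146 = 0.0376.

0.0376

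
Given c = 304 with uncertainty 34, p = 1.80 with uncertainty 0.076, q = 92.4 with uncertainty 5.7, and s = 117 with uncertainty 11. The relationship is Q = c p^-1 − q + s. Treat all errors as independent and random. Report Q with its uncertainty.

Let w = c·p^-1 = 169. δw/w = √((1·δc/c)² + (-1·δp/p)²) = √(0.0125 + 0.00178) = 0.120, so δw = 20.2.
Q = w − q + s: δQ = √(δw² + δq² + δs²) = √(408 + 32.5 + 121) = 23.7
Q = 193.

193 ± 23.7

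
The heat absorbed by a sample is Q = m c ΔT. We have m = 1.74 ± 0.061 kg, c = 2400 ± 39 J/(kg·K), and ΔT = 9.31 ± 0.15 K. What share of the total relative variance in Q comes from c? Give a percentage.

15.1%

(δQ/Q)² = (1·δm/m)² + (1·δc/c)² + (1·δΔT/ΔT)²
  m term: (1×0.0351)² = 0.00123
  c term: (1×0.0163)² = 0.000264
  ΔT term: (1×0.0161)² = 0.000260
Total = 0.00175. Share from c = 0.000264/0.00175 = 0.151.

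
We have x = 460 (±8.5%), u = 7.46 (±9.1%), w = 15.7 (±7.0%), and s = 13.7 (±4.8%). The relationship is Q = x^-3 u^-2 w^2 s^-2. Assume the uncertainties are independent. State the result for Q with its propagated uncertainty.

(2.42 ± 0.864) × 10^-10

Each factor contributes (exponent × relative error)² to (δQ/Q)²:
  (-3·δx/x)² = (-3×0.0850)² = 0.0650;  (-2·δu/u)² = (-2×0.0910)² = 0.0331;  (2·δw/w)² = (2×0.0700)² = 0.0196;  (-2·δs/s)² = (-2×0.0480)² = 0.00922
δQ/Q = √(0.127) = 0.356
Q = 2.42e-10, so δQ = 0.356 × 2.42e-10 = 8.64e-11.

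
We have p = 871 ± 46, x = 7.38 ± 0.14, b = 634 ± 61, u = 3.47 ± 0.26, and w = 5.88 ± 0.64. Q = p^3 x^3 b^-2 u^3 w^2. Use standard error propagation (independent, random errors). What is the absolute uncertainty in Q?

Relative error in a monomial: (δQ/Q)² = Σ (nᵢ · δxᵢ/xᵢ)².
  (3·δp/p)² = (3×0.0528)² = 0.0251;  (3·δx/x)² = (3×0.0190)² = 0.00324;  (-2·δb/b)² = (-2×0.0962)² = 0.0370;  (3·δu/u)² = (3×0.0749)² = 0.0505;  (2·δw/w)² = (2×0.109)² = 0.0474
δQ/Q = √(0.163) = 0.404
Q = 9.55e+08, so δQ = 0.404 × 9.55e+08 = 3.86e+08.

3.86e+08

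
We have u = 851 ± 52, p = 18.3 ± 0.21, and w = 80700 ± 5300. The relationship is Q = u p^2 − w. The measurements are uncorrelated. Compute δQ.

19300

Let h = u·p^2 = 2.85e+05. δh/h = √((1·δu/u)² + (2·δp/p)²) = √(0.00373 + 0.000527) = 0.0653, so δh = 18600.
Q = h − w: δQ = √(δh² + δw²) = √(3.46e+08 + 2.81e+07) = 19300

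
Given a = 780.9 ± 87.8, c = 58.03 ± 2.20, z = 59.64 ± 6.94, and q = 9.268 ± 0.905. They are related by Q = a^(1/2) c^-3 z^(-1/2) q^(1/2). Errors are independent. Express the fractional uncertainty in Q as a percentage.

14.8%

Products/powers → add relative errors in quadrature, weighted by exponent:
  (½·δa/a)² = (0.5×0.112)² = 0.00316;  (-3·δc/c)² = (-3×0.0379)² = 0.0129;  (−½·δz/z)² = (-0.5×0.116)² = 0.00339;  (½·δq/q)² = (0.5×0.0976)² = 0.00238
δQ/Q = √(0.0219) = 0.148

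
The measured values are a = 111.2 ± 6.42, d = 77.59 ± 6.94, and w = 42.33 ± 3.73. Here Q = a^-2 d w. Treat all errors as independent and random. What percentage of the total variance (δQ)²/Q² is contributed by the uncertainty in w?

(δQ/Q)² = (-2·δa/a)² + (1·δd/d)² + (1·δw/w)²
  a term: (-2×0.0577)² = 0.0133
  d term: (1×0.0894)² = 0.00800
  w term: (1×0.0881)² = 0.00776
Total = 0.0291. Share from w = 0.00776/0.0291 = 0.267.

26.7%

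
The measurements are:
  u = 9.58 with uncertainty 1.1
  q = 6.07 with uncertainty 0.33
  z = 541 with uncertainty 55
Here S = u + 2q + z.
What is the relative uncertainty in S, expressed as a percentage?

9.78%

Absolute uncertainties add in quadrature for a linear combination:
  (δu)² = 1.21;  (2·δq)² = 0.436;  (δz)² = 3020
δS = √(3030) = 55.0
S = 563, so δS/S = 55.0/563 = 0.0978.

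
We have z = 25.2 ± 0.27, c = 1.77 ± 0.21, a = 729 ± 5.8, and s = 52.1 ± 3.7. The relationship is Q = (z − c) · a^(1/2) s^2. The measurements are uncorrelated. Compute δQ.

Let u = z − c = 23.4. δu = √(δz² + δc²) = √(0.0729 + 0.0441) = 0.342, so δu/u = 0.0146.
Q is then a monomial in u, a, s:
δQ/Q = √((δu/u)² + (½·δa/a)² + (2·δs/s)²) = √(0.000213 + 1.58e-05 + 0.0202) = 0.143
Q = 1.72e+06, so δQ = 0.143 × 1.72e+06 = 2.45e+05.

2.45e+05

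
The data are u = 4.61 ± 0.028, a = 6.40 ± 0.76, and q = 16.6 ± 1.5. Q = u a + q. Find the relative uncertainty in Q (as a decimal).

0.0828

Let p = u·a = 29.5. δp/p = √((1·δu/u)² + (1·δa/a)²) = √(3.69e-05 + 0.0141) = 0.119, so δp = 3.51.
Q = p + q: δQ = √(δp² + δq²) = √(12.3 + 2.25) = 3.82
Q = 46.1, so δQ/Q = 3.82/46.1 = 0.0828.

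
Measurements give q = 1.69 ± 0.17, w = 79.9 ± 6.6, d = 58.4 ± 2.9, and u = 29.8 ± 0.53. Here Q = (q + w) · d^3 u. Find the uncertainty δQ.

8.26e+07

Let h = q + w = 81.6. δh = √(δq² + δw²) = √(0.0289 + 43.6) = 6.60, so δh/h = 0.0809.
Q is then a monomial in h, d, u:
δQ/Q = √((δh/h)² + (3·δd/d)² + (1·δu/u)²) = √(0.00655 + 0.0222 + 0.000316) = 0.170
Q = 4.84e+08, so δQ = 0.170 × 4.84e+08 = 8.26e+07.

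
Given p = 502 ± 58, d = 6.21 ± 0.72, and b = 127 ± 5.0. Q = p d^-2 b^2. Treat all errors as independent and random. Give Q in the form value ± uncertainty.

Since Q is a product/quotient, work with relative uncertainties:
  (1·δp/p)² = (1×0.116)² = 0.0133;  (-2·δd/d)² = (-2×0.116)² = 0.0538;  (2·δb/b)² = (2×0.0394)² = 0.00620
δQ/Q = √(0.0733) = 0.271
Q = 2.1e+05, so δQ = 0.271 × 2.1e+05 = 56900.

(2.10 ± 0.569) × 10^5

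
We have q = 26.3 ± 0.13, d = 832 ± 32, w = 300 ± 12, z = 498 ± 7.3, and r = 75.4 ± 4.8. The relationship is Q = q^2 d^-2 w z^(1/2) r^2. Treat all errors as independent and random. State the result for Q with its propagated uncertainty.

38000 ± 5880

Products/powers → add relative errors in quadrature, weighted by exponent:
  (2·δq/q)² = (2×0.00494)² = 9.77e-05;  (-2·δd/d)² = (-2×0.0385)² = 0.00592;  (1·δw/w)² = (1×0.0400)² = 0.00160;  (½·δz/z)² = (0.5×0.0147)² = 5.37e-05;  (2·δr/r)² = (2×0.0637)² = 0.0162
δQ/Q = √(0.0239) = 0.155
Q = 38000, so δQ = 0.155 × 38000 = 5880.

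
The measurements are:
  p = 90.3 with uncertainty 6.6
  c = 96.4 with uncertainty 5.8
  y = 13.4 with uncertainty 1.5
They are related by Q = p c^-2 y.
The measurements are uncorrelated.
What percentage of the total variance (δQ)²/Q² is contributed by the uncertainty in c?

(δQ/Q)² = (1·δp/p)² + (-2·δc/c)² + (1·δy/y)²
  p term: (1×0.0731)² = 0.00534
  c term: (-2×0.0602)² = 0.0145
  y term: (1×0.112)² = 0.0125
Total = 0.0324. Share from c = 0.0145/0.0324 = 0.448.

44.8%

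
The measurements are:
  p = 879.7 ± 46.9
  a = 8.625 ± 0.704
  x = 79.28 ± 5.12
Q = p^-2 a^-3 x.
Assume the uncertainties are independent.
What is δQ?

4.39e-08

Each factor contributes (exponent × relative error)² to (δQ/Q)²:
  (-2·δp/p)² = (-2×0.0533)² = 0.0114;  (-3·δa/a)² = (-3×0.0816)² = 0.0600;  (1·δx/x)² = (1×0.0646)² = 0.00417
δQ/Q = √(0.0755) = 0.275
Q = 1.597e-07, so δQ = 0.275 × 1.597e-07 = 4.39e-08.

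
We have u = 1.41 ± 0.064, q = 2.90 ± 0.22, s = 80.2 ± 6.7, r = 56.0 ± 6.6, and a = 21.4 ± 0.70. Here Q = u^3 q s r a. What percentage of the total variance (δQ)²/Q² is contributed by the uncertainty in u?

(δQ/Q)² = (3·δu/u)² + (1·δq/q)² + (1·δs/s)² + (1·δr/r)² + (1·δa/a)²
  u term: (3×0.0454)² = 0.0185
  q term: (1×0.0759)² = 0.00576
  s term: (1×0.0835)² = 0.00698
  r term: (1×0.118)² = 0.0139
  a term: (1×0.0327)² = 0.00107
Total = 0.0462. Share from u = 0.0185/0.0462 = 0.401.

40.1%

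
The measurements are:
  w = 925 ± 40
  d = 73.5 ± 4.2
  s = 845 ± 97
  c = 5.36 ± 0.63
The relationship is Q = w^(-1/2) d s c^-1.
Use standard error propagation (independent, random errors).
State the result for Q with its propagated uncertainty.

Q is a product of powers, so relative uncertainties combine in quadrature:
  (−½·δw/w)² = (-0.5×0.0432)² = 0.000467;  (1·δd/d)² = (1×0.0571)² = 0.00327;  (1·δs/s)² = (1×0.115)² = 0.0132;  (-1·δc/c)² = (-1×0.118)² = 0.0138
δQ/Q = √(0.0307) = 0.175
Q = 381, so δQ = 0.175 × 381 = 66.8.

381 ± 66.8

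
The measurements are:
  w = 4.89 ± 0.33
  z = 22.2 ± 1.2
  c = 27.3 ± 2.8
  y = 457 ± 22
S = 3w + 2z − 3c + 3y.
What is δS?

S is a linear combination, so absolute uncertainties add in quadrature:
  (3·δw)² = 0.980;  (2·δz)² = 5.76;  (3·δc)² = 70.6;  (3·δy)² = 4360
δS = √(4430) = 66.6

66.6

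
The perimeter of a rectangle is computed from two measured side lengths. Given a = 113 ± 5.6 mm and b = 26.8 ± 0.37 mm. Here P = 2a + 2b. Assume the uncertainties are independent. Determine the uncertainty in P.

Each term contributes (cᵢ δxᵢ)² to (δP)²:
  (2·δa)² = 125;  (2·δb)² = 0.548
δP = √(126) = 11.2 mm

11.2 mm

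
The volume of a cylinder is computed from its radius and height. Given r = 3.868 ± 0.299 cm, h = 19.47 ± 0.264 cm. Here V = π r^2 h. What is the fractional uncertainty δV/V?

0.155

For a monomial V ∝ r^2, h, fractional errors add in quadrature:
  (2·δr/r)² = (2×0.0773)² = 0.0239;  (1·δh/h)² = (1×0.0136)² = 0.000184
δV/V = √(0.0241) = 0.155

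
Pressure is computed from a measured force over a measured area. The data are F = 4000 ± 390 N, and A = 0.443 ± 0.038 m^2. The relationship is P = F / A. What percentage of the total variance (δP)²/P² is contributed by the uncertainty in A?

(δP/P)² = (1·δF/F)² + (-1·δA/A)²
  F term: (1×0.0975)² = 0.00951
  A term: (-1×0.0858)² = 0.00736
Total = 0.0169. Share from A = 0.00736/0.0169 = 0.436.

43.6%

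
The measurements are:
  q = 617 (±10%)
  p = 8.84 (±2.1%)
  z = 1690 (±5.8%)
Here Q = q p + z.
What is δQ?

Let w = q·p = 5450. δw/w = √((1·δq/q)² + (1·δp/p)²) = √(0.0100 + 0.000441) = 0.102, so δw = 557.
Q = w + z: δQ = √(δw² + δz²) = √(3.11e+05 + 9610) = 566

566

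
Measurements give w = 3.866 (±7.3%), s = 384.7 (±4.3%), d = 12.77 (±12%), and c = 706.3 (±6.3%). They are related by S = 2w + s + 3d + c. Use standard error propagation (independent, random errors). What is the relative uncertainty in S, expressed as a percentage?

4.19%

Each term contributes (cᵢ δxᵢ)² to (δS)²:
  (2·δw)² = 0.319;  (δs)² = 274;  (3·δd)² = 21.1;  (δc)² = 1980
δS = √(2280) = 47.7
S = 1137, so δS/S = 47.7/1137 = 0.0419.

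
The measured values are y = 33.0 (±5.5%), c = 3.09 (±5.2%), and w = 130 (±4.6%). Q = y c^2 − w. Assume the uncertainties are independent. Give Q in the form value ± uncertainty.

Let p = y·c^2 = 315. δp/p = √((1·δy/y)² + (2·δc/c)²) = √(0.00302 + 0.0108) = 0.118, so δp = 37.1.
Q = p − w: δQ = √(δp² + δw²) = √(1370 + 35.8) = 37.5
Q = 185.

185 ± 37.5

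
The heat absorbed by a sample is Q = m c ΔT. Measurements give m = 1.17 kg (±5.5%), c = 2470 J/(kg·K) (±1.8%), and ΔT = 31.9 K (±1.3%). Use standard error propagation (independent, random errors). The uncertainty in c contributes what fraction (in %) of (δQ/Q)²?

(δQ/Q)² = (1·δm/m)² + (1·δc/c)² + (1·δΔT/ΔT)²
  m term: (1×0.0550)² = 0.00302
  c term: (1×0.0180)² = 0.000324
  ΔT term: (1×0.0130)² = 0.000169
Total = 0.00352. Share from c = 0.000324/0.00352 = 0.0921.

9.21%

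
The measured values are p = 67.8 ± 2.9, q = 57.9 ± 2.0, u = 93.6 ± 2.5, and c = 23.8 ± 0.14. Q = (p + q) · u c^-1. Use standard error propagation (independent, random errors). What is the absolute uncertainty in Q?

19.4

Let w = p + q = 126. δw = √(δp² + δq²) = √(8.41 + 4.00) = 3.52, so δw/w = 0.0280.
Q is then a monomial in w, u, c:
δQ/Q = √((δw/w)² + (1·δu/u)² + (-1·δc/c)²) = √(0.000785 + 0.000713 + 3.46e-05) = 0.0392
Q = 494, so δQ = 0.0392 × 494 = 19.4.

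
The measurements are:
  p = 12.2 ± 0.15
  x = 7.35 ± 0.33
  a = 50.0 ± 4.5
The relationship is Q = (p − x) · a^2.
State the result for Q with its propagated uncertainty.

12100 ± 2360

Let u = p − x = 4.85. δu = √(δp² + δx²) = √(0.0225 + 0.109) = 0.362, so δu/u = 0.0747.
Q is then a monomial in u, a:
δQ/Q = √((δu/u)² + (2·δa/a)²) = √(0.00559 + 0.0324) = 0.195
Q = 12100, so δQ = 0.195 × 12100 = 2360.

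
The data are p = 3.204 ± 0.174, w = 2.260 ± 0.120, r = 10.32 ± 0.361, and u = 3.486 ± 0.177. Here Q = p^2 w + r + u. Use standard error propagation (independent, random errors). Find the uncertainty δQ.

Let h = p^2·w = 23.20. δh/h = √((2·δp/p)² + (1·δw/w)²) = √(0.0118 + 0.00282) = 0.121, so δh = 2.80.
Q = h + r + u: δQ = √(δh² + δr² + δu²) = √(7.87 + 0.130 + 0.0313) = 2.83

2.83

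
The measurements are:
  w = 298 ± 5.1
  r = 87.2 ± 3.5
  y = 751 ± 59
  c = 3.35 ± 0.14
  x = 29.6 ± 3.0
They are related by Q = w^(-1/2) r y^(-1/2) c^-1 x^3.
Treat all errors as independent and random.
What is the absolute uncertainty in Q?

445

Since Q is a product/quotient, work with relative uncertainties:
  (−½·δw/w)² = (-0.5×0.0171)² = 7.32e-05;  (1·δr/r)² = (1×0.0401)² = 0.00161;  (−½·δy/y)² = (-0.5×0.0786)² = 0.00154;  (-1·δc/c)² = (-1×0.0418)² = 0.00175;  (3·δx/x)² = (3×0.101)² = 0.0924
δQ/Q = √(0.0974) = 0.312
Q = 1430, so δQ = 0.312 × 1430 = 445.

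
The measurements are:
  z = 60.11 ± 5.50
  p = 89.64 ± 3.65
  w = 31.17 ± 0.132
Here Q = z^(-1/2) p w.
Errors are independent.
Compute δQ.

22.1

Relative error in a monomial: (δQ/Q)² = Σ (nᵢ · δxᵢ/xᵢ)².
  (−½·δz/z)² = (-0.5×0.0915)² = 0.00209;  (1·δp/p)² = (1×0.0407)² = 0.00166;  (1·δw/w)² = (1×0.00423)² = 1.79e-05
δQ/Q = √(0.00377) = 0.0614
Q = 360.4, so δQ = 0.0614 × 360.4 = 22.1.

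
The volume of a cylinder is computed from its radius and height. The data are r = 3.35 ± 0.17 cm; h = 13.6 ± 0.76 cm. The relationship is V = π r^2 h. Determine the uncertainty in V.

Each factor contributes (exponent × relative error)² to (δV/V)²:
  (2·δr/r)² = (2×0.0507)² = 0.0103;  (1·δh/h)² = (1×0.0559)² = 0.00312
δV/V = √(0.0134) = 0.116
V = 479 cm^3, so δV = 0.116 × 479 = 55.6 cm^3.

55.6 cm^3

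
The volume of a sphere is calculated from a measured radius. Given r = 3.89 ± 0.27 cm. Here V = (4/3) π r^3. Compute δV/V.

0.208

V ∝ r^3, so δV/V = |3| · δr/r = 3 × 0.0694 = 0.208.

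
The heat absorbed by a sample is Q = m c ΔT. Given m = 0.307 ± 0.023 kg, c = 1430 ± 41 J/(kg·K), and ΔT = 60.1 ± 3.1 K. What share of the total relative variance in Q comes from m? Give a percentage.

(δQ/Q)² = (1·δm/m)² + (1·δc/c)² + (1·δΔT/ΔT)²
  m term: (1×0.0749)² = 0.00561
  c term: (1×0.0287)² = 0.000822
  ΔT term: (1×0.0516)² = 0.00266
Total = 0.00910. Share from m = 0.00561/0.00910 = 0.617.

61.7%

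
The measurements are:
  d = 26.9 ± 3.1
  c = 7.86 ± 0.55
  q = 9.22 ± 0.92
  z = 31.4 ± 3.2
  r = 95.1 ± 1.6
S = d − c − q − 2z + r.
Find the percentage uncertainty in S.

17.5%

S is a linear combination, so absolute uncertainties add in quadrature:
  (δd)² = 9.61;  (δc)² = 0.303;  (δq)² = 0.846;  (2·δz)² = 41.0;  (δr)² = 2.56
δS = √(54.3) = 7.37
S = 42.1, so δS/S = 7.37/42.1 = 0.175.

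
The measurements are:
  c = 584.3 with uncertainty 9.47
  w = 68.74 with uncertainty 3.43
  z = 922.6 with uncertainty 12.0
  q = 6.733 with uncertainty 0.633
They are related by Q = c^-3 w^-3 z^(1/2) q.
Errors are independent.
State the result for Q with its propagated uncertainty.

(3.156 ± 0.579) × 10^-12

Since Q is a product/quotient, work with relative uncertainties:
  (-3·δc/c)² = (-3×0.0162)² = 0.00236;  (-3·δw/w)² = (-3×0.0499)² = 0.0224;  (½·δz/z)² = (0.5×0.0130)² = 4.23e-05;  (1·δq/q)² = (1×0.0940)² = 0.00884
δQ/Q = √(0.0337) = 0.183
Q = 3.156e-12, so δQ = 0.183 × 3.156e-12 = 5.79e-13.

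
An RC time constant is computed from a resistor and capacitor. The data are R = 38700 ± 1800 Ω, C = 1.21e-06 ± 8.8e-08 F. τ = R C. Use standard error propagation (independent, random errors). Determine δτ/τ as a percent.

8.63%

Products/powers → add relative errors in quadrature, weighted by exponent:
  (1·δR/R)² = (1×0.0465)² = 0.00216;  (1·δC/C)² = (1×0.0727)² = 0.00529
δτ/τ = √(0.00745) = 0.0863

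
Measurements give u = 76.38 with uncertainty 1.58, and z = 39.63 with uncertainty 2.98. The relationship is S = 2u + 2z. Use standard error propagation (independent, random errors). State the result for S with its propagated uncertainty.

232.0 ± 6.75

Each term contributes (cᵢ δxᵢ)² to (δS)²:
  (2·δu)² = 9.99;  (2·δz)² = 35.5
δS = √(45.5) = 6.75
S = 232.0.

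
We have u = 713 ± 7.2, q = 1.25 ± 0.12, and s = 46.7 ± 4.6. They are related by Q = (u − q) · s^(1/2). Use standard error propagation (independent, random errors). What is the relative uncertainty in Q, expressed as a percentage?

Let w = u − q = 712. δw = √(δu² + δq²) = √(51.8 + 0.0144) = 7.20, so δw/w = 0.0101.
Q is then a monomial in w, s:
δQ/Q = √((δw/w)² + (½·δs/s)²) = √(0.000102 + 0.00243) = 0.0503

5.03%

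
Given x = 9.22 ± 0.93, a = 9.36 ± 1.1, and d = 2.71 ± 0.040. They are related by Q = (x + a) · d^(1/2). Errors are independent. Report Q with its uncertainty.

Let u = x + a = 18.6. δu = √(δx² + δa²) = √(0.865 + 1.21) = 1.44, so δu/u = 0.0775.
Q is then a monomial in u, d:
δQ/Q = √((δu/u)² + (½·δd/d)²) = √(0.00601 + 5.45e-05) = 0.0779
Q = 30.6, so δQ = 0.0779 × 30.6 = 2.38.

30.6 ± 2.38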